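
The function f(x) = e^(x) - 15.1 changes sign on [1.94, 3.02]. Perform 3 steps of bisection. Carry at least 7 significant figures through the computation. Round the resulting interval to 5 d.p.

f(1.940000) = -8.141249, f(3.020000) = 5.391292 (opposite signs)
step 1: m = 2.480000, f(m) = -3.158736 < 0 → root in [2.480000, 3.020000]
step 2: m = 2.750000, f(m) = 0.542632 > 0 → root in [2.480000, 2.750000]
step 3: m = 2.615000, f(m) = -1.432784 < 0 → root in [2.615000, 2.750000]

[2.61500, 2.75000]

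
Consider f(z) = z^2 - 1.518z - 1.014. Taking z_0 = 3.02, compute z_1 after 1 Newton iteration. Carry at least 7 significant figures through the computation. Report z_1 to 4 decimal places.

Newton update: z ← z − f(z)/f'(z).
f'(z) = 2z - 1.518
z_0 = 3.020000: f = 3.522040, f' = 4.522000 → z_1 = 3.020000 - (3.522040)/(4.522000) = 2.241132

2.2411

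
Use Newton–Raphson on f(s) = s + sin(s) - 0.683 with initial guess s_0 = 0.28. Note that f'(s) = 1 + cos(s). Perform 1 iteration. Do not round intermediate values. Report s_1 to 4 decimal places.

0.3446

s_0 = 0.280000: f = -0.126644, f' = 1.961055 → s_1 = 0.280000 - (-0.126644)/(1.961055) = 0.344580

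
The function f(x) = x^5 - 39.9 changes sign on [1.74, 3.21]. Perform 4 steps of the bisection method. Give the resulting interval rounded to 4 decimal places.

[2.0156, 2.1075]

f(1.740000) = -23.950531, f(3.210000) = 300.920071 (opposite signs)
step 1: m = 2.475000, f(m) = 52.970122 > 0 → root in [1.740000, 2.475000]
step 2: m = 2.107500, f(m) = 1.675542 > 0 → root in [1.740000, 2.107500]
step 3: m = 1.923750, f(m) = -13.552272 < 0 → root in [1.923750, 2.107500]
step 4: m = 2.015625, f(m) = -6.630316 < 0 → root in [2.015625, 2.107500]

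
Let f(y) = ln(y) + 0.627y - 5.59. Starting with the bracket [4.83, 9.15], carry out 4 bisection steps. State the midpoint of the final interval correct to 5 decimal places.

f(4.830000) = -0.986744, f(9.150000) = 2.360804 (opposite signs)
step 1: m = 6.990000, f(m) = 0.737211 > 0 → root in [4.830000, 6.990000]
step 2: m = 5.910000, f(m) = -0.107784 < 0 → root in [5.910000, 6.990000]
step 3: m = 6.450000, f(m) = 0.318230 > 0 → root in [5.910000, 6.450000]
step 4: m = 6.180000, f(m) = 0.106178 > 0 → root in [5.910000, 6.180000]
Midpoint of [5.910000, 6.180000] = 6.045000

6.04500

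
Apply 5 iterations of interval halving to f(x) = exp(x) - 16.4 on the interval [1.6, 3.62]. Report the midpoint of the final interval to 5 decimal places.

2.76781

f(1.600000) = -11.446968, f(3.620000) = 20.937568 (opposite signs)
step 1: m = 2.610000, f(m) = -2.800949 < 0 → root in [2.610000, 3.620000]
step 2: m = 3.115000, f(m) = 6.133430 > 0 → root in [2.610000, 3.115000]
step 3: m = 2.862500, f(m) = 1.105235 > 0 → root in [2.610000, 2.862500]
step 4: m = 2.736250, f(m) = -0.970982 < 0 → root in [2.736250, 2.862500]
step 5: m = 2.799375, f(m) = 0.034372 > 0 → root in [2.736250, 2.799375]
Midpoint of [2.736250, 2.799375] = 2.767813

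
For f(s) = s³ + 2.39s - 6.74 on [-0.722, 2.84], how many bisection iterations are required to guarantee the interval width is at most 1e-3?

12

Initial width b − a = 2.84 − -0.722 = 3.562000.
After n steps the width is (b−a)/2^n; need (b−a)/2^n ≤ 1e-3.
So n ≥ log₂(3.562000/1e-3) = log₂(3562.0000) ≈ 11.7985.
Hence n = 12.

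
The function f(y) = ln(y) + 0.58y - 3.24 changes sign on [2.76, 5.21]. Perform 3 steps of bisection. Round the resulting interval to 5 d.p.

[3.37250, 3.67875]

f(2.760000) = -0.623969, f(5.210000) = 1.432380 (opposite signs)
step 1: m = 3.985000, f(m) = 0.453837 > 0 → root in [2.760000, 3.985000]
step 2: m = 3.372500, f(m) = -0.068296 < 0 → root in [3.372500, 3.985000]
step 3: m = 3.678750, f(m) = 0.196248 > 0 → root in [3.372500, 3.678750]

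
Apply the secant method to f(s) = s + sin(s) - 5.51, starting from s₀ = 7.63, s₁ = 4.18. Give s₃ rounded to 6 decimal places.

f(s_0) = 3.095021, f(s_1) = -2.191597
s_2 = 4.180000 - (-2.191597)·(4.180000 - 7.630000)/(-2.191597 - (3.095021)) = 5.610217; f(s_2) = -0.523093
s_3 = 5.610217 - (-0.523093)·(5.610217 - 4.180000)/(-0.523093 - (-2.191597)) = 6.058605; f(s_3) = 0.325907

6.058605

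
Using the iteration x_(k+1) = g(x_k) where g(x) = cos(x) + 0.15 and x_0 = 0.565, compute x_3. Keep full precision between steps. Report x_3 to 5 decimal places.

x_1 = g(0.565000) = 0.994589
x_2 = g(0.994589) = 0.694848
x_3 = g(0.694848) = 0.918151

0.91815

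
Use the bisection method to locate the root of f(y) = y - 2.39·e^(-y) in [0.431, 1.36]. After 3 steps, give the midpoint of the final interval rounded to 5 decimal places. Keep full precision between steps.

f(0.431000) = -1.122163, f(1.360000) = 0.746581 (opposite signs)
step 1: m = 0.895500, f(m) = -0.080584 < 0 → root in [0.895500, 1.360000]
step 2: m = 1.127750, f(m) = 0.353961 > 0 → root in [0.895500, 1.127750]
step 3: m = 1.011625, f(m) = 0.142555 > 0 → root in [0.895500, 1.011625]
Midpoint of [0.895500, 1.011625] = 0.953563

0.95356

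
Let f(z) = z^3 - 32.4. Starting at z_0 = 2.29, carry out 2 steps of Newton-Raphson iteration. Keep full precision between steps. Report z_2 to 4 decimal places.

f'(z) = 3z^2
z_0 = 2.290000: f = -20.391011, f' = 15.732300 → z_1 = 2.290000 - (-20.391011)/(15.732300) = 3.586124
z_1 = 3.586124: f = 13.718576, f' = 38.580855 → z_2 = 3.586124 - (13.718576)/(38.580855) = 3.230544

3.2305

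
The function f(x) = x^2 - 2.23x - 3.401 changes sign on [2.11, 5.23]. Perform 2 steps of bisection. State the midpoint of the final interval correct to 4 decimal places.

3.2800

f(2.110000) = -3.654200, f(5.230000) = 12.289000 (opposite signs)
step 1: m = 3.670000, f(m) = 1.883800 > 0 → root in [2.110000, 3.670000]
step 2: m = 2.890000, f(m) = -1.493600 < 0 → root in [2.890000, 3.670000]
Midpoint of [2.890000, 3.670000] = 3.280000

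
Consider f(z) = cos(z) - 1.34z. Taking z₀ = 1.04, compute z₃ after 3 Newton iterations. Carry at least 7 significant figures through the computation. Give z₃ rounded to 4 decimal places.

0.6112

Newton update: z ← z − f(z)/f'(z).
f'(z) = -sin(z) - 1.34
z_0 = 1.040000: f = -0.887380, f' = -2.202404 → z_1 = 1.040000 - (-0.887380)/(-2.202404) = 0.637086
z_1 = 0.637086: f = -0.049862, f' = -1.934856 → z_2 = 0.637086 - (-0.049862)/(-1.934856) = 0.611315
z_2 = 0.611315: f = -0.000269, f' = -1.913945 → z_3 = 0.611315 - (-0.000269)/(-1.913945) = 0.611175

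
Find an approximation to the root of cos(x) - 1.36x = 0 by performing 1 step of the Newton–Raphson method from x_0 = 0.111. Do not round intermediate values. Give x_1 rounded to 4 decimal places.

f'(x) = -sin(x) - 1.36
x_0 = 0.111000: f = 0.842886, f' = -1.470772 → x_1 = 0.111000 - (0.842886)/(-1.470772) = 0.684091

0.6841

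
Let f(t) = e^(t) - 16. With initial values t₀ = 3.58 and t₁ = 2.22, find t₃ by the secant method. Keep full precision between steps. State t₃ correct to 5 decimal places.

f(t_0) = 19.873541, f(t_1) = -6.792669
t_2 = 2.220000 - (-6.792669)·(2.220000 - 3.580000)/(-6.792669 - (19.873541)) = 2.566432; f(t_2) = -2.980711
t_3 = 2.566432 - (-2.980711)·(2.566432 - 2.220000)/(-2.980711 - (-6.792669)) = 2.837320; f(t_3) = 1.069957

2.83732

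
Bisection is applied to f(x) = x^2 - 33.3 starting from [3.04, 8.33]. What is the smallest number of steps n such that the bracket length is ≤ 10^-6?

Initial width b − a = 8.33 − 3.04 = 5.290000.
After n steps the width is (b−a)/2^n; need (b−a)/2^n ≤ 10^-6.
So n ≥ log₂(5.290000/10^-6) = log₂(5290000.0000) ≈ 22.3348.
Hence n = 23.

23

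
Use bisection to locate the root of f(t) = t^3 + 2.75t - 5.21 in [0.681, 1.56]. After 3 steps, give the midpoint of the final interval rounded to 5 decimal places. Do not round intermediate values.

f(0.681000) = -3.021429, f(1.560000) = 2.876416 (opposite signs)
step 1: m = 1.120500, f(m) = -0.721815 < 0 → root in [1.120500, 1.560000]
step 2: m = 1.340250, f(m) = 0.883138 > 0 → root in [1.120500, 1.340250]
step 3: m = 1.230375, f(m) = 0.036101 > 0 → root in [1.120500, 1.230375]
Midpoint of [1.120500, 1.230375] = 1.175438

1.17544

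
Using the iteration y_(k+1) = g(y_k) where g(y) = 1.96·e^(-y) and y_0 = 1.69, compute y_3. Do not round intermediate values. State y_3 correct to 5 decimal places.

y_1 = g(1.690000) = 0.361658
y_2 = g(0.361658) = 1.365180
y_3 = g(1.365180) = 0.500456

0.50046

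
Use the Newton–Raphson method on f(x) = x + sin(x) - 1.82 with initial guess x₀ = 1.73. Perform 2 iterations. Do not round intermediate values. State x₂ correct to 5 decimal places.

f'(x) = 1 + cos(x)
x_0 = 1.730000: f = 0.897354, f' = 0.841468 → x_1 = 1.730000 - (0.897354)/(0.841468) = 0.663585
x_1 = 0.663585: f = -0.540469, f' = 1.787789 → x_2 = 0.663585 - (-0.540469)/(1.787789) = 0.965897

0.96590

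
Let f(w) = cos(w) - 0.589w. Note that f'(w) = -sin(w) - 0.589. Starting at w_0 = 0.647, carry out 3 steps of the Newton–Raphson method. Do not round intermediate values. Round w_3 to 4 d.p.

Newton update: w ← w − f(w)/f'(w).
w_0 = 0.647000: f = 0.416813, f' = -1.191795 → w_1 = 0.647000 - (0.416813)/(-1.191795) = 0.996735
w_1 = 0.996735: f = -0.044030, f' = -1.428703 → w_2 = 0.996735 - (-0.044030)/(-1.428703) = 0.965917
w_2 = 0.965917: f = -0.000262, f' = -1.411571 → w_3 = 0.965917 - (-0.000262)/(-1.411571) = 0.965731

0.9657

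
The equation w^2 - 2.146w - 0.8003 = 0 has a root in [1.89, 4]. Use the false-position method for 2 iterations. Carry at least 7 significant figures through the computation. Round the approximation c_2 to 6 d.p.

f(1.890000) = -1.284140, f(4.000000) = 6.615700
step 1: c = 2.232986, f(c) = -0.606061 < 0 → new bracket [2.232986, 4.000000]
step 2: c = 2.381277, f(c) = -0.240041 < 0 → new bracket [2.381277, 4.000000]

2.381277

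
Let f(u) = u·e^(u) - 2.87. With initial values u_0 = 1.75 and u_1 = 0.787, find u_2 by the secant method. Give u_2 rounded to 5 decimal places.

f(u_0) = 7.200555, f(u_1) = -1.141121
u_2 = 0.787000 - (-1.141121)·(0.787000 - 1.750000)/(-1.141121 - (7.200555)) = 0.918736; f(u_2) = -0.567536

0.91874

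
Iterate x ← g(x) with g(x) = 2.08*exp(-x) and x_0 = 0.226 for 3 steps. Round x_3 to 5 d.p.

x_1 = g(0.226000) = 1.659254
x_2 = g(1.659254) = 0.395784
x_3 = g(0.395784) = 1.400156

1.40016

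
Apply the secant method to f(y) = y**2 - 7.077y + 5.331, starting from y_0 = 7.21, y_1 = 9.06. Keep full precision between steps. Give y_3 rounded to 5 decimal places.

6.32201

f(y_0) = 6.289930, f(y_1) = 23.296980
y_2 = 9.060000 - (23.296980)·(9.060000 - 7.210000)/(23.296980 - (6.289930)) = 6.525791; f(y_2) = 1.733927
y_3 = 6.525791 - (1.733927)·(6.525791 - 9.060000)/(1.733927 - (23.296980)) = 6.322011; f(y_3) = 0.557949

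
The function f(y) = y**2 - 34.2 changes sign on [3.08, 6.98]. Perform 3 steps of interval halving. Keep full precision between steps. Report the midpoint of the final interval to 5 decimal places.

5.76125

f(3.080000) = -24.713600, f(6.980000) = 14.520400 (opposite signs)
step 1: m = 5.030000, f(m) = -8.899100 < 0 → root in [5.030000, 6.980000]
step 2: m = 6.005000, f(m) = 1.860025 > 0 → root in [5.030000, 6.005000]
step 3: m = 5.517500, f(m) = -3.757194 < 0 → root in [5.517500, 6.005000]
Midpoint of [5.517500, 6.005000] = 5.761250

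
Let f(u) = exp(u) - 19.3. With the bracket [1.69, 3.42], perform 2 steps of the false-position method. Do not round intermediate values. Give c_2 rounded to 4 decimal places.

f(1.690000) = -13.880519, f(3.420000) = 11.269415
step 1: c = 2.644806, f(c) = -5.219292 < 0 → new bracket [2.644806, 3.420000]
step 2: c = 2.890184, f(c) = -1.303386 < 0 → new bracket [2.890184, 3.420000]

2.8902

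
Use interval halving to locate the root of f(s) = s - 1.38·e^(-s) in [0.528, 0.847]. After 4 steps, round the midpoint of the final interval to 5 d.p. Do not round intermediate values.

0.69747

f(0.528000) = -0.285901, f(0.847000) = 0.255395 (opposite signs)
step 1: m = 0.687500, f(m) = -0.006408 < 0 → root in [0.687500, 0.847000]
step 2: m = 0.767250, f(m) = 0.126532 > 0 → root in [0.687500, 0.767250]
step 3: m = 0.727375, f(m) = 0.060593 > 0 → root in [0.687500, 0.727375]
step 4: m = 0.707437, f(m) = 0.027228 > 0 → root in [0.687500, 0.707437]
Midpoint of [0.687500, 0.707437] = 0.697469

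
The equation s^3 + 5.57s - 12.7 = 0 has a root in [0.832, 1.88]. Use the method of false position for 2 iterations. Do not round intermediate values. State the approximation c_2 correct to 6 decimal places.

1.567496

False-position update: c = (a·f(b) − b·f(a))/(f(b) − f(a)); replace the endpoint whose sign matches f(c).
f(0.832000) = -7.489830, f(1.880000) = 4.416272
step 1: c = 1.491270, f(c) = -1.077205 < 0 → new bracket [1.491270, 1.880000]
step 2: c = 1.567496, f(c) = -0.117645 < 0 → new bracket [1.567496, 1.880000]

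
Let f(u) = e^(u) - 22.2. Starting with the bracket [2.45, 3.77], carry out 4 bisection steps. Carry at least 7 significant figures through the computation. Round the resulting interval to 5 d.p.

f(2.450000) = -10.611653, f(3.770000) = 21.180065 (opposite signs)
step 1: m = 3.110000, f(m) = 0.221044 > 0 → root in [2.450000, 3.110000]
step 2: m = 2.780000, f(m) = -6.080979 < 0 → root in [2.780000, 3.110000]
step 3: m = 2.945000, f(m) = -3.189338 < 0 → root in [2.945000, 3.110000]
step 4: m = 3.027500, f(m) = -1.554446 < 0 → root in [3.027500, 3.110000]

[3.02750, 3.11000]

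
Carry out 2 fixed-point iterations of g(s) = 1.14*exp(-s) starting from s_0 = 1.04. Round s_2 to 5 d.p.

s_1 = g(1.040000) = 0.402938
s_2 = g(0.402938) = 0.761923

0.76192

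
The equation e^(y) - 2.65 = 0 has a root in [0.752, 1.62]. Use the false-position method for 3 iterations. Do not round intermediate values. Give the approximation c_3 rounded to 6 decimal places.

f(0.752000) = -0.528762, f(1.620000) = 2.403090
step 1: c = 0.908544, f(c) = -0.169291 < 0 → new bracket [0.908544, 1.620000]
step 2: c = 0.955366, f(c) = -0.050378 < 0 → new bracket [0.955366, 1.620000]
step 3: c = 0.969013, f(c) = -0.014657 < 0 → new bracket [0.969013, 1.620000]

0.969013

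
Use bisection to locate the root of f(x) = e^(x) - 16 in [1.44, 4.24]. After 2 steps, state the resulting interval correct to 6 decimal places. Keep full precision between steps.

f(1.440000) = -11.779304, f(4.240000) = 53.407852 (opposite signs)
step 1: m = 2.840000, f(m) = 1.115766 > 0 → root in [1.440000, 2.840000]
step 2: m = 2.140000, f(m) = -7.500562 < 0 → root in [2.140000, 2.840000]

[2.140000, 2.840000]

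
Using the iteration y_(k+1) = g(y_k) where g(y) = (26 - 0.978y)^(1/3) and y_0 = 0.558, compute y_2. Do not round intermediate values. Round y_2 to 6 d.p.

2.848931

y_1 = g(0.558000) = 2.941622
y_2 = g(2.941622) = 2.848931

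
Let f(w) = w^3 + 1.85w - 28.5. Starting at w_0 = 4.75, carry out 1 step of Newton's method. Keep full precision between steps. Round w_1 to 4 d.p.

3.4923

f'(w) = 3w^2 + 1.85
w_0 = 4.750000: f = 87.459375, f' = 69.537500 → w_1 = 4.750000 - (87.459375)/(69.537500) = 3.492270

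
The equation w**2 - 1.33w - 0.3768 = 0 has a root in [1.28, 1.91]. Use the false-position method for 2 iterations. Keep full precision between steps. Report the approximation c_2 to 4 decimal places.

1.5614

f(1.280000) = -0.440800, f(1.910000) = 0.731000
step 1: c = 1.516989, f(c) = -0.093139 < 0 → new bracket [1.516989, 1.910000]
step 2: c = 1.561405, f(c) = -0.015483 < 0 → new bracket [1.561405, 1.910000]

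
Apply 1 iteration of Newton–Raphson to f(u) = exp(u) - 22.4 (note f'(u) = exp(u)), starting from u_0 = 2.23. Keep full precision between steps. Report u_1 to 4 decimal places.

u_0 = 2.230000: f = -13.100134, f' = 9.299866 → u_1 = 2.230000 - (-13.100134)/(9.299866) = 3.638637

3.6386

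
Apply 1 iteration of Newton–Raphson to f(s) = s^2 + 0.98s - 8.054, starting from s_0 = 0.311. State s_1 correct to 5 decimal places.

5.08784

f'(s) = 2s + 0.98
s_0 = 0.311000: f = -7.652499, f' = 1.602000 → s_1 = 0.311000 - (-7.652499)/(1.602000) = 5.087841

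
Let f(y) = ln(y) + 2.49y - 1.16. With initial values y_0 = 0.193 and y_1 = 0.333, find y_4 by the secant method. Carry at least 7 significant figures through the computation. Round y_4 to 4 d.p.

f(y_0) = -2.324495, f(y_1) = -1.430443
y_2 = 0.333000 - (-1.430443)·(0.333000 - 0.193000)/(-1.430443 - (-2.324495)) = 0.556994; f(y_2) = -0.358287
y_3 = 0.556994 - (-0.358287)·(0.556994 - 0.333000)/(-0.358287 - (-1.430443)) = 0.631847; f(y_3) = -0.045810
y_4 = 0.631847 - (-0.045810)·(0.631847 - 0.556994)/(-0.045810 - (-0.358287)) = 0.642820; f(y_4) = -0.001267

0.6428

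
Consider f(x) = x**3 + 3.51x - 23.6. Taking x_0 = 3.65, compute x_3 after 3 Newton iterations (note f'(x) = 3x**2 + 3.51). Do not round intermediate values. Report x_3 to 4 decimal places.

2.4639

x_0 = 3.650000: f = 37.838625, f' = 43.477500 → x_1 = 3.650000 - (37.838625)/(43.477500) = 2.779696
x_1 = 2.779696: f = 7.634648, f' = 26.690136 → x_2 = 2.779696 - (7.634648)/(26.690136) = 2.493649
x_2 = 2.493649: f = 0.658926, f' = 22.164854 → x_3 = 2.493649 - (0.658926)/(22.164854) = 2.463920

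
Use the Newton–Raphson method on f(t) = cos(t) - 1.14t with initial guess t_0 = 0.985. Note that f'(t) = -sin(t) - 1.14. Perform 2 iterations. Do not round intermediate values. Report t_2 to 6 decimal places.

t_0 = 0.985000: f = -0.570037, f' = -1.973272 → t_1 = 0.985000 - (-0.570037)/(-1.973272) = 0.696121
t_1 = 0.696121: f = -0.026243, f' = -1.781246 → t_2 = 0.696121 - (-0.026243)/(-1.781246) = 0.681388

0.681388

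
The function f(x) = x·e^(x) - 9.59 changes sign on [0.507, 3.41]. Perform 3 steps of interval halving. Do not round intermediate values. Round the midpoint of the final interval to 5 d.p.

f(0.507000) = -8.748226, f(3.410000) = 93.614483 (opposite signs)
step 1: m = 1.958500, f(m) = 4.293192 > 0 → root in [0.507000, 1.958500]
step 2: m = 1.232750, f(m) = -5.360865 < 0 → root in [1.232750, 1.958500]
step 3: m = 1.595625, f(m) = -1.721319 < 0 → root in [1.595625, 1.958500]
Midpoint of [1.595625, 1.958500] = 1.777062

1.77706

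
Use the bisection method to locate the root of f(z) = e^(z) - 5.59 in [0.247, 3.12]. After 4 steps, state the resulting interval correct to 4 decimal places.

[1.6835, 1.8631]

f(0.247000) = -4.309821, f(3.120000) = 17.056380 (opposite signs)
step 1: m = 1.683500, f(m) = -0.205632 < 0 → root in [1.683500, 3.120000]
step 2: m = 2.401750, f(m) = 5.452484 > 0 → root in [1.683500, 2.401750]
step 3: m = 2.042625, f(m) = 2.120824 > 0 → root in [1.683500, 2.042625]
step 4: m = 1.863063, f(m) = 0.853440 > 0 → root in [1.683500, 1.863063]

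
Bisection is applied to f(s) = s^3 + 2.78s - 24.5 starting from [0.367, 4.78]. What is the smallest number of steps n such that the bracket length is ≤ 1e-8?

29

Initial width b − a = 4.78 − 0.367 = 4.413000.
After n steps the width is (b−a)/2^n; need (b−a)/2^n ≤ 1e-8.
So n ≥ log₂(4.413000/1e-8) = log₂(441300000.0000) ≈ 28.7172.
Hence n = 29.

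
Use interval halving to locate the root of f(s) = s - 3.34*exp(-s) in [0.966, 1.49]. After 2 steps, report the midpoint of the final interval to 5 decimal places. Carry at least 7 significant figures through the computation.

1.16250

f(0.966000) = -0.305212, f(1.490000) = 0.737255 (opposite signs)
step 1: m = 1.228000, f(m) = 0.249788 > 0 → root in [0.966000, 1.228000]
step 2: m = 1.097000, f(m) = -0.018130 < 0 → root in [1.097000, 1.228000]
Midpoint of [1.097000, 1.228000] = 1.162500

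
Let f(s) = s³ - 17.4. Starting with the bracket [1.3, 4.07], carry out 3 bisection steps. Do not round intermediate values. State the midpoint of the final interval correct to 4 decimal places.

f(1.300000) = -15.203000, f(4.070000) = 50.019143 (opposite signs)
step 1: m = 2.685000, f(m) = 1.956769 > 0 → root in [1.300000, 2.685000]
step 2: m = 1.992500, f(m) = -9.489663 < 0 → root in [1.992500, 2.685000]
step 3: m = 2.338750, f(m) = -4.607619 < 0 → root in [2.338750, 2.685000]
Midpoint of [2.338750, 2.685000] = 2.511875

2.5119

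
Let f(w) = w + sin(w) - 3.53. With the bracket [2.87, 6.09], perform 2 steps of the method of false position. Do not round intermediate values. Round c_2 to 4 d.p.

f(2.870000) = -0.391734, f(6.090000) = 2.368014
step 1: c = 3.327065, f(c) = -0.387346 < 0 → new bracket [3.327065, 6.090000]
step 2: c = 3.715475, f(c) = -0.357421 < 0 → new bracket [3.715475, 6.090000]

3.7155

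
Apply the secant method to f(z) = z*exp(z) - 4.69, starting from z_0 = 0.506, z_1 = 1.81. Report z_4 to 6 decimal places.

f(z_0) = -3.850726, f(z_1) = 6.369910
z_2 = 1.810000 - (6.369910)·(1.810000 - 0.506000)/(6.369910 - (-3.850726)) = 0.997295; f(z_2) = -1.986394
z_3 = 0.997295 - (-1.986394)·(0.997295 - 1.810000)/(-1.986394 - (6.369910)) = 1.190485; f(z_3) = -0.774882
z_4 = 1.190485 - (-0.774882)·(1.190485 - 0.997295)/(-0.774882 - (-1.986394)) = 1.314049; f(z_4) = 0.199852

1.314049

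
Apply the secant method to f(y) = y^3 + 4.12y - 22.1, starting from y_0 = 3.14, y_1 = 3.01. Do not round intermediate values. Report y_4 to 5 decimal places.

f(y_0) = 21.795944, f(y_1) = 17.572101
y_2 = 3.010000 - (17.572101)·(3.010000 - 3.140000)/(17.572101 - (21.795944)) = 2.469172; f(y_2) = 3.127059
y_3 = 2.469172 - (3.127059)·(2.469172 - 3.010000)/(3.127059 - (17.572101)) = 2.352094; f(y_3) = 0.603216
y_4 = 2.352094 - (0.603216)·(2.352094 - 2.469172)/(0.603216 - (3.127059)) = 2.324111; f(y_4) = 0.029004

2.32411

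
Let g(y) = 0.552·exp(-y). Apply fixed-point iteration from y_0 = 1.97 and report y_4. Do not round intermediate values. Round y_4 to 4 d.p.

y_1 = g(1.970000) = 0.076980
y_2 = g(0.076980) = 0.511101
y_3 = g(0.511101) = 0.331109
y_4 = g(0.331109) = 0.396406

0.3964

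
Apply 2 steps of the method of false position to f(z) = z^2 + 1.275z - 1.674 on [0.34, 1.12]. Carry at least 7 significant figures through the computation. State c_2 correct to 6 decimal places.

0.799496

False-position update: c = (a·f(b) − b·f(a))/(f(b) − f(a)); replace the endpoint whose sign matches f(c).
f(0.340000) = -1.124900, f(1.120000) = 1.008400
step 1: c = 0.751298, f(c) = -0.151646 < 0 → new bracket [0.751298, 1.120000]
step 2: c = 0.799496, f(c) = -0.015448 < 0 → new bracket [0.799496, 1.120000]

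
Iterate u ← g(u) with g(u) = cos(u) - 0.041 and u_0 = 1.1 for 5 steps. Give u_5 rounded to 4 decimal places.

u_1 = g(1.100000) = 0.412596
u_2 = g(0.412596) = 0.875083
u_3 = g(0.875083) = 0.599933
u_4 = g(0.599933) = 0.784373
u_5 = g(0.784373) = 0.666831

0.6668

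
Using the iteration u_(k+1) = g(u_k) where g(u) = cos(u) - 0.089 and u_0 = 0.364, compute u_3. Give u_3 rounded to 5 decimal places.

u_1 = g(0.364000) = 0.845480
u_2 = g(0.845480) = 0.574372
u_3 = g(0.574372) = 0.750534

0.75053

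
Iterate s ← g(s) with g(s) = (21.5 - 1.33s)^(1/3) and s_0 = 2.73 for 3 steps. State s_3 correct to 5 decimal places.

s_1 = g(2.730000) = 2.614373
s_2 = g(2.614373) = 2.621852
s_3 = g(2.621852) = 2.621369

2.62137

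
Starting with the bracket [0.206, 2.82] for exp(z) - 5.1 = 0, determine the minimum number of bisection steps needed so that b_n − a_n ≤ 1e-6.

22

Initial width b − a = 2.82 − 0.206 = 2.614000.
After n steps the width is (b−a)/2^n; need (b−a)/2^n ≤ 1e-6.
So n ≥ log₂(2.614000/1e-6) = log₂(2614000.0000) ≈ 21.3178.
Hence n = 22.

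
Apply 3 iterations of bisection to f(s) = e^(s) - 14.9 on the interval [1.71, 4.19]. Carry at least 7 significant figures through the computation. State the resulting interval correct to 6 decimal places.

f(1.710000) = -9.371039, f(4.190000) = 51.122791 (opposite signs)
step 1: m = 2.950000, f(m) = 4.205954 > 0 → root in [1.710000, 2.950000]
step 2: m = 2.330000, f(m) = -4.622058 < 0 → root in [2.330000, 2.950000]
step 3: m = 2.640000, f(m) = -0.886796 < 0 → root in [2.640000, 2.950000]

[2.640000, 2.950000]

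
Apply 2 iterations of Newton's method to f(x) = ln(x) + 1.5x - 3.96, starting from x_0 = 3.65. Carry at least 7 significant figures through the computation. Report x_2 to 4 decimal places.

2.1342

f'(x) = 1/x + 1.5
x_0 = 3.650000: f = 2.809727, f' = 1.773973 → x_1 = 3.650000 - (2.809727)/(1.773973) = 2.066138
x_1 = 2.066138: f = -0.135111, f' = 1.983995 → x_2 = 2.066138 - (-0.135111)/(1.983995) = 2.134239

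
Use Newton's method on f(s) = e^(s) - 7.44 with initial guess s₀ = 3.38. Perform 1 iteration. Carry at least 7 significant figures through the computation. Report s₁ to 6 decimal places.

f'(s) = e^(s)
s_0 = 3.380000: f = 21.930771, f' = 29.370771 → s_1 = 3.380000 - (21.930771)/(29.370771) = 2.633313

2.633313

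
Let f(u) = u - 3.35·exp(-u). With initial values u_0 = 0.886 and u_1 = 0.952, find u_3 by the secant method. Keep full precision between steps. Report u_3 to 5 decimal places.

1.10678

Secant update: u_(k+1) = u_k − f(u_k)·(u_k − u_(k-1))/(f(u_k) − f(u_(k-1))).
f(u_0) = -0.495211, f(u_1) = -0.340994
u_2 = 0.952000 - (-0.340994)·(0.952000 - 0.886000)/(-0.340994 - (-0.495211)) = 1.097935; f(u_2) = -0.019489
u_3 = 1.097935 - (-0.019489)·(1.097935 - 0.952000)/(-0.019489 - (-0.340994)) = 1.106781; f(u_3) = -0.000801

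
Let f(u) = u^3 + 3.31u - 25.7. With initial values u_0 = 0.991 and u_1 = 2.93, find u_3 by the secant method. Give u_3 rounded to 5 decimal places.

2.55342

f(u_0) = -21.446548, f(u_1) = 9.152057
u_2 = 2.930000 - (9.152057)·(2.930000 - 0.991000)/(9.152057 - (-21.446548)) = 2.350044; f(u_2) = -4.942747
u_3 = 2.350044 - (-4.942747)·(2.350044 - 2.930000)/(-4.942747 - (9.152057)) = 2.553422; f(u_3) = -0.599947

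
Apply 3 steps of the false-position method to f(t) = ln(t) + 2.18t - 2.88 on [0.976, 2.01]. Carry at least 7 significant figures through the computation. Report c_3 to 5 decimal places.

1.22721

f(0.976000) = -0.776613, f(2.010000) = 2.199935
step 1: c = 1.245782, f(c) = 0.055567 > 0 → new bracket [0.976000, 1.245782]
step 2: c = 1.227768, f(c) = 0.001731 > 0 → new bracket [0.976000, 1.227768]
step 3: c = 1.227208, f(c) = 0.000054 > 0 → new bracket [0.976000, 1.227208]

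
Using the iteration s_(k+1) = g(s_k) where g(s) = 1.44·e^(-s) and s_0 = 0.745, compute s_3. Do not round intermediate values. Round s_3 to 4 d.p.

s_1 = g(0.745000) = 0.683617
s_2 = g(0.683617) = 0.726894
s_3 = g(0.726894) = 0.696108

0.6961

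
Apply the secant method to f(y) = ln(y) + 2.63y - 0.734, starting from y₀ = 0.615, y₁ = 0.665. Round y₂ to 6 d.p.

0.520249

f(y_0) = 0.397317, f(y_1) = 0.606982
y_2 = 0.665000 - (0.606982)·(0.665000 - 0.615000)/(0.606982 - (0.397317)) = 0.520249; f(y_2) = -0.019191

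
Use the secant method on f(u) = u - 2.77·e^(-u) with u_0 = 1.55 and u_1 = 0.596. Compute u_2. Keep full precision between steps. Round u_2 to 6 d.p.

f(u_0) = 0.962073, f(u_1) = -0.930301
u_2 = 0.596000 - (-0.930301)·(0.596000 - 1.550000)/(-0.930301 - (0.962073)) = 1.064991; f(u_2) = 0.110087

1.064991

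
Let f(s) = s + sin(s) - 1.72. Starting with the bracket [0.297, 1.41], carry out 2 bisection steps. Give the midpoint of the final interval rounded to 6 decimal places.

0.992625

f(0.297000) = -1.130347, f(1.410000) = 0.677100 (opposite signs)
step 1: m = 0.853500, f(m) = -0.112914 < 0 → root in [0.853500, 1.410000]
step 2: m = 1.131750, f(m) = 0.316907 > 0 → root in [0.853500, 1.131750]
Midpoint of [0.853500, 1.131750] = 0.992625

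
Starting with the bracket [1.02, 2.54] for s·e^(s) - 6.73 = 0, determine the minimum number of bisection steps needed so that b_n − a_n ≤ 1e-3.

Initial width b − a = 2.54 − 1.02 = 1.520000.
After n steps the width is (b−a)/2^n; need (b−a)/2^n ≤ 1e-3.
So n ≥ log₂(1.520000/1e-3) = log₂(1520.0000) ≈ 10.5699.
Hence n = 11.

11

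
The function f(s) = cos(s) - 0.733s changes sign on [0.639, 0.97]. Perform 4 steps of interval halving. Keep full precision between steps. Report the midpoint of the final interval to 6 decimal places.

f(0.639000) = 0.334306, f(0.970000) = -0.145710 (opposite signs)
step 1: m = 0.804500, f(m) = 0.103773 > 0 → root in [0.804500, 0.970000]
step 2: m = 0.887250, f(m) = -0.018808 < 0 → root in [0.804500, 0.887250]
step 3: m = 0.845875, f(m) = 0.043050 > 0 → root in [0.845875, 0.887250]
step 4: m = 0.866562, f(m) = 0.012260 > 0 → root in [0.866562, 0.887250]
Midpoint of [0.866562, 0.887250] = 0.876906

0.876906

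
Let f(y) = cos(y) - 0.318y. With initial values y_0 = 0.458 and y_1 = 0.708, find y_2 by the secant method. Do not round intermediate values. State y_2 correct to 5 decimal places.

1.32445

Secant update: y_(k+1) = y_k − f(y_k)·(y_k − y_(k-1))/(f(y_k) − f(y_(k-1))).
f(y_0) = 0.751295, f(y_1) = 0.534520
y_2 = 0.708000 - (0.534520)·(0.708000 - 0.458000)/(0.534520 - (0.751295)) = 1.324447; f(y_2) = -0.177309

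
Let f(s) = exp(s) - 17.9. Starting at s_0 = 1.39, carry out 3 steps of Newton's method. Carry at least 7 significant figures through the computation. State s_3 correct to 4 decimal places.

3.3203

f'(s) = exp(s)
s_0 = 1.390000: f = -13.885150, f' = 4.014850 → s_1 = 1.390000 - (-13.885150)/(4.014850) = 4.848448
s_1 = 4.848448: f = 109.642285, f' = 127.542285 → s_2 = 4.848448 - (109.642285)/(127.542285) = 3.988794
s_2 = 3.988794: f = 36.089715, f' = 53.989715 → s_3 = 3.988794 - (36.089715)/(53.989715) = 3.320338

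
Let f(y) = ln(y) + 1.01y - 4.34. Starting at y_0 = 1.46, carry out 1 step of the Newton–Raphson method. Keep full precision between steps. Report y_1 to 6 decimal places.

2.927294

Newton update: y ← y − f(y)/f'(y).
f'(y) = 1/y + 1.01
y_0 = 1.460000: f = -2.486964, f' = 1.694932 → y_1 = 1.460000 - (-2.486964)/(1.694932) = 2.927294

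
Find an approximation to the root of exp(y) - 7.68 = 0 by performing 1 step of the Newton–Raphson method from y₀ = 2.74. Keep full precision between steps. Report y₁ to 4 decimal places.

Newton update: y ← y − f(y)/f'(y).
f'(y) = exp(y)
y_0 = 2.740000: f = 7.806985, f' = 15.486985 → y_1 = 2.740000 - (7.806985)/(15.486985) = 2.235900

2.2359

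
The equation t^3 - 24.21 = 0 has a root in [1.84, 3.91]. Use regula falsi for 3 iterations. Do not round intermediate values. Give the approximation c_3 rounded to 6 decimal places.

f(1.840000) = -17.980496, f(3.910000) = 35.566471
step 1: c = 2.535084, f(c) = -7.917905 < 0 → new bracket [2.535084, 3.910000]
step 2: c = 2.785437, f(c) = -2.598743 < 0 → new bracket [2.785437, 3.910000]
step 3: c = 2.862011, f(c) = -0.766970 < 0 → new bracket [2.862011, 3.910000]

2.862011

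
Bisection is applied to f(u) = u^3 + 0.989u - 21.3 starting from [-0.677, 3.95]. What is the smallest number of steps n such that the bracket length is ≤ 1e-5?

Initial width b − a = 3.95 − -0.677 = 4.627000.
After n steps the width is (b−a)/2^n; need (b−a)/2^n ≤ 1e-5.
So n ≥ log₂(4.627000/1e-5) = log₂(462700.0000) ≈ 18.8197.
Hence n = 19.

19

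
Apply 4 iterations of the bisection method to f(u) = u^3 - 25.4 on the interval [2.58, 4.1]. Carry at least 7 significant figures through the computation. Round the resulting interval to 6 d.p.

f(2.580000) = -8.226488, f(4.100000) = 43.521000 (opposite signs)
step 1: m = 3.340000, f(m) = 11.859704 > 0 → root in [2.580000, 3.340000]
step 2: m = 2.960000, f(m) = 0.534336 > 0 → root in [2.580000, 2.960000]
step 3: m = 2.770000, f(m) = -4.146067 < 0 → root in [2.770000, 2.960000]
step 4: m = 2.865000, f(m) = -1.883435 < 0 → root in [2.865000, 2.960000]

[2.865000, 2.960000]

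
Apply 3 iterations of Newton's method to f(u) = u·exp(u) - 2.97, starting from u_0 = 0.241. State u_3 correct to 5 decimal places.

Newton update: u ← u − f(u)/f'(u).
f'(u) = (u + 1)·exp(u)
u_0 = 0.241000: f = -2.663322, f' = 1.579199 → u_1 = 0.241000 - (-2.663322)/(1.579199) = 1.927503
u_1 = 1.927503: f = 10.276424, f' = 20.118750 → u_2 = 1.927503 - (10.276424)/(20.118750) = 1.416714
u_2 = 1.416714: f = 2.871889, f' = 9.965438 → u_3 = 1.416714 - (2.871889)/(9.965438) = 1.128529

1.12853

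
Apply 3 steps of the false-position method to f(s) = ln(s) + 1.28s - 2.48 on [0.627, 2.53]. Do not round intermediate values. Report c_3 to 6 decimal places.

f(0.627000) = -2.144249, f(2.530000) = 1.686619
step 1: c = 1.692165, f(c) = 0.211979 > 0 → new bracket [0.627000, 1.692165]
step 2: c = 1.596337, f(c) = 0.031022 > 0 → new bracket [0.627000, 1.596337]
step 3: c = 1.582513, f(c) = 0.004630 > 0 → new bracket [0.627000, 1.582513]

1.582513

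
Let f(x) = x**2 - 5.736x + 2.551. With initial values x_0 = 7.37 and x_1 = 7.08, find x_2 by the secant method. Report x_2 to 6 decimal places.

Secant update: x_(k+1) = x_k − f(x_k)·(x_k − x_(k-1))/(f(x_k) − f(x_(k-1))).
f(x_0) = 14.593580, f(x_1) = 12.066520
x_2 = 7.080000 - (12.066520)·(7.080000 - 7.370000)/(12.066520 - (14.593580)) = 5.695272; f(x_2) = 2.319043

5.695272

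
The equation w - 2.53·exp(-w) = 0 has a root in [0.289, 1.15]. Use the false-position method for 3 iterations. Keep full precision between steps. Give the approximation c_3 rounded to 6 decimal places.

0.965395

f(0.289000) = -1.606001, f(1.150000) = 0.348909
step 1: c = 0.996330, f(c) = 0.062173 > 0 → new bracket [0.289000, 0.996330]
step 2: c = 0.969968, f(c) = 0.010857 > 0 → new bracket [0.289000, 0.969968]
step 3: c = 0.965395, f(c) = 0.001889 > 0 → new bracket [0.289000, 0.965395]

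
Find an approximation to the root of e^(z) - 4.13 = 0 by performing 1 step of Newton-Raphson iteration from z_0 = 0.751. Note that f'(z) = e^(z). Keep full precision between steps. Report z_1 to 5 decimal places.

Newton update: z ← z − f(z)/f'(z).
z_0 = 0.751000: f = -2.010882, f' = 2.119118 → z_1 = 0.751000 - (-2.010882)/(2.119118) = 1.699924

1.69992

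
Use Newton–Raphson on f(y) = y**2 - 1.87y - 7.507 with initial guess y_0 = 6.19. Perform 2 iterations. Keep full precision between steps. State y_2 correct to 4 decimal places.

3.8710

f'(y) = 2y - 1.87
y_0 = 6.190000: f = 19.233800, f' = 10.510000 → y_1 = 6.190000 - (19.233800)/(10.510000) = 4.359952
y_1 = 4.359952: f = 3.349074, f' = 6.849905 → y_2 = 4.359952 - (3.349074)/(6.849905) = 3.871030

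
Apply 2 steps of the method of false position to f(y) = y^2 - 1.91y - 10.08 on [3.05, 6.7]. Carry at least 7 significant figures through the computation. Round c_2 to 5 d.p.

f(3.050000) = -6.603000, f(6.700000) = 22.013000
step 1: c = 3.892219, f(c) = -2.364767 < 0 → new bracket [3.892219, 6.700000]
step 2: c = 4.164588, f(c) = -0.690567 < 0 → new bracket [4.164588, 6.700000]

4.16459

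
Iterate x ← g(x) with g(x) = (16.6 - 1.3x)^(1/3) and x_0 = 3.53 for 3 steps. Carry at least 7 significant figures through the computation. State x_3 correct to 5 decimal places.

2.38082

x_1 = g(3.530000) = 2.290128
x_2 = g(2.290128) = 2.388302
x_3 = g(2.388302) = 2.380820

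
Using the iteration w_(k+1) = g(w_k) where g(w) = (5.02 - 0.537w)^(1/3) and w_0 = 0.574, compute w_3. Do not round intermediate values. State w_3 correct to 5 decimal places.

1.60818

w_1 = g(0.574000) = 1.676465
w_2 = g(1.676465) = 1.603085
w_3 = g(1.603085) = 1.608180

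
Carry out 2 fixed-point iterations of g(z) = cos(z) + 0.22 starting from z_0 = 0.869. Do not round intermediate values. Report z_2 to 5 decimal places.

0.86819

z_1 = g(0.869000) = 0.865591
z_2 = g(0.865591) = 0.868191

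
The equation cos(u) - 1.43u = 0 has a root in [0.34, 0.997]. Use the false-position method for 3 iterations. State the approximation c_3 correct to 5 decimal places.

0.58346

False-position update: c = (a·f(b) − b·f(a))/(f(b) − f(a)); replace the endpoint whose sign matches f(c).
f(0.340000) = 0.456555, f(0.997000) = -0.882886
step 1: c = 0.563942, f(c) = 0.038718 > 0 → new bracket [0.563942, 0.997000]
step 2: c = 0.582135, f(c) = 0.002837 > 0 → new bracket [0.582135, 0.997000]
step 3: c = 0.583464, f(c) = 0.000205 > 0 → new bracket [0.583464, 0.997000]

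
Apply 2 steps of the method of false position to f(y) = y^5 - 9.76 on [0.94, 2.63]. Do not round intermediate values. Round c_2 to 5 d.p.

1.16788

f(0.940000) = -9.026096, f(2.630000) = 116.068420
step 1: c = 1.061941, f(c) = -8.409480 < 0 → new bracket [1.061941, 2.630000]
step 2: c = 1.167876, f(c) = -7.587384 < 0 → new bracket [1.167876, 2.630000]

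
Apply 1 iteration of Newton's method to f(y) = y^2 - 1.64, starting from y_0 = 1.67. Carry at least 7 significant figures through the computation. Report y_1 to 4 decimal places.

1.3260

Newton update: y ← y − f(y)/f'(y).
f'(y) = 2y
y_0 = 1.670000: f = 1.148900, f' = 3.340000 → y_1 = 1.670000 - (1.148900)/(3.340000) = 1.326018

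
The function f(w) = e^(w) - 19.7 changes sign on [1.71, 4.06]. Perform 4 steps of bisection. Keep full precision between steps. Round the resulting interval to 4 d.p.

f(1.710000) = -14.171039, f(4.060000) = 38.274311 (opposite signs)
step 1: m = 2.885000, f(m) = -1.796432 < 0 → root in [2.885000, 4.060000]
step 2: m = 3.472500, f(m) = 12.517185 > 0 → root in [2.885000, 3.472500]
step 3: m = 3.178750, f(m) = 4.316714 > 0 → root in [2.885000, 3.178750]
step 4: m = 3.031875, f(m) = 1.036076 > 0 → root in [2.885000, 3.031875]

[2.8850, 3.0319]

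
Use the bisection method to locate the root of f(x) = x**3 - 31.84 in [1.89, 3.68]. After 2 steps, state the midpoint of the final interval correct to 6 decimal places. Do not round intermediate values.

f(1.890000) = -25.088731, f(3.680000) = 17.996032 (opposite signs)
step 1: m = 2.785000, f(m) = -10.238913 < 0 → root in [2.785000, 3.680000]
step 2: m = 3.232500, f(m) = 1.936574 > 0 → root in [2.785000, 3.232500]
Midpoint of [2.785000, 3.232500] = 3.008750

3.008750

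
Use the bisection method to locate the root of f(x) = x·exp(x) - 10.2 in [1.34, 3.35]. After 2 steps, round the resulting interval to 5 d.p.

f(1.340000) = -5.082482, f(3.350000) = 85.284158 (opposite signs)
step 1: m = 2.345000, f(m) = 14.266025 > 0 → root in [1.340000, 2.345000]
step 2: m = 1.842500, f(m) = 1.430411 > 0 → root in [1.340000, 1.842500]

[1.34000, 1.84250]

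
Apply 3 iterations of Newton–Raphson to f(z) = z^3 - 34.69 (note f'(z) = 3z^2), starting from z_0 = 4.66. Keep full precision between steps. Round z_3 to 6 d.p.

z_0 = 4.660000: f = 66.504696, f' = 65.146800 → z_1 = 4.660000 - (66.504696)/(65.146800) = 3.639156
z_1 = 3.639156: f = 13.505018, f' = 39.730377 → z_2 = 3.639156 - (13.505018)/(39.730377) = 3.299240
z_2 = 3.299240: f = 1.222166, f' = 32.654947 → z_3 = 3.299240 - (1.222166)/(32.654947) = 3.261813

3.261813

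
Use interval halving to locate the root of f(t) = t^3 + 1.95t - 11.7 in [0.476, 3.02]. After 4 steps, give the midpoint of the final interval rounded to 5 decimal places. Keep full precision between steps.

1.98650

f(0.476000) = -10.663950, f(3.020000) = 21.732608 (opposite signs)
step 1: m = 1.748000, f(m) = -2.950379 < 0 → root in [1.748000, 3.020000]
step 2: m = 2.384000, f(m) = 6.498159 > 0 → root in [1.748000, 2.384000]
step 3: m = 2.066000, f(m) = 1.147123 > 0 → root in [1.748000, 2.066000]
step 4: m = 1.907000, f(m) = -1.046260 < 0 → root in [1.907000, 2.066000]
Midpoint of [1.907000, 2.066000] = 1.986500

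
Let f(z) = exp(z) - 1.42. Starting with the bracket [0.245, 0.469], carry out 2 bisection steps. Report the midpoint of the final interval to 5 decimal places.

0.32900

f(0.245000) = -0.142379, f(0.469000) = 0.178395 (opposite signs)
step 1: m = 0.357000, f(m) = 0.009036 > 0 → root in [0.245000, 0.357000]
step 2: m = 0.301000, f(m) = -0.068791 < 0 → root in [0.301000, 0.357000]
Midpoint of [0.301000, 0.357000] = 0.329000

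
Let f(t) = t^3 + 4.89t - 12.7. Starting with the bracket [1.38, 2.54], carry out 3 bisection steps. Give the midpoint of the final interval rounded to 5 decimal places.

1.59750

f(1.380000) = -3.323728, f(2.540000) = 16.107664 (opposite signs)
step 1: m = 1.960000, f(m) = 4.413936 > 0 → root in [1.380000, 1.960000]
step 2: m = 1.670000, f(m) = 0.123763 > 0 → root in [1.380000, 1.670000]
step 3: m = 1.525000, f(m) = -1.696172 < 0 → root in [1.525000, 1.670000]
Midpoint of [1.525000, 1.670000] = 1.597500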